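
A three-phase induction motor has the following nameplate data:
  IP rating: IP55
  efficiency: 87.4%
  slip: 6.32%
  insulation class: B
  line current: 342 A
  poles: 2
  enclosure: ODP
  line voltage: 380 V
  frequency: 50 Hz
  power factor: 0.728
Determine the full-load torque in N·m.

487 N·m

P_in = √3·V·I·cosφ = 1.732 × 380 × 342 × 0.728 = 163866 W
P_out = η·P_in = 0.874 × 163866 = 143219 W
n_s = 120×50/2 = 3000 rpm; n = 3000×(1−0.0632) = 2810 rpm
ω = 2π×2810/60 = 294.3 rad/s
τ = P_out/ω = 143219/294.3 = 487 N·m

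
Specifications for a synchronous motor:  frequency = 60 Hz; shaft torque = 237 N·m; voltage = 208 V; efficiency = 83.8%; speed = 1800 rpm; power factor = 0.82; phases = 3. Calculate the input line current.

ω = 2π×1800/60 = 188.5 rad/s; P_out = τω = 237 × 188.5 = 44675 W
P_in = P_out / η = 44675 / 0.838 = 53311 W
I_L = P_in / (√3·V_L·cosφ) = 53311 / (1.732 × 208 × 0.82) = 180 A

180 A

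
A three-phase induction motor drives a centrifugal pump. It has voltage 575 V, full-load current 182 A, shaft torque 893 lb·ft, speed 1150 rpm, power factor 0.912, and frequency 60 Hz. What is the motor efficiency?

88.2 %

τ = 893 lb·ft × 1.356 = 1211 N·m
ω = 2π × 1150/60 = 120.4 rad/s; P_out = τω = 1211 × 120.4 = 145804 W
P_in = √3·V_L·I_L·cosφ = 1.732 × 575 × 182 × 0.912 = 165303 W
η = P_out / P_in = 145804 / 165303 = 0.882 = 88.2%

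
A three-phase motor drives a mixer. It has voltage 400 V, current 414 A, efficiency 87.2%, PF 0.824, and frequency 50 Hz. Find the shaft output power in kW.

P_in = √3·V·I·cosφ = 1.732 × 400 × 414 × 0.824 = 236339 W
P_out = η·P_in = 0.872 × 236339 = 206088 W

206 kW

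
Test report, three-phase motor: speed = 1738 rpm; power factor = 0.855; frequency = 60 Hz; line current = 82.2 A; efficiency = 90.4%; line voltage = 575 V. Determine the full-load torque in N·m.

P_in = √3·V·I·cosφ = 1.732 × 575 × 82.2 × 0.855 = 69993 W
P_out = η·P_in = 0.904 × 69993 = 63274 W
n = 1738 rpm
ω = 2π×1738/60 = 182 rad/s
τ = P_out/ω = 63274/182 = 348 N·m

348 N·m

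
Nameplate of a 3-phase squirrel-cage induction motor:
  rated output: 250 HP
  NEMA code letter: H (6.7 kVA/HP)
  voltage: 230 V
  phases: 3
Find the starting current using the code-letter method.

4200 A

S_LR = 6.7 × 250 = 1675 kVA
I_LR = S_LR/(√3·V_L) = 1675000/(1.732×230) = 4200 A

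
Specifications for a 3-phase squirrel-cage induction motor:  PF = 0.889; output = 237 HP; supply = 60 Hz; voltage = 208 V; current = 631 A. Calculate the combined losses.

25300 W

P_in = √3·V·I·cosφ = 1.732×208×631×0.889 = 202089 W
P_out = 237×746 = 176802 W
Losses = P_in − P_out = 202089 − 176802 = 25287 W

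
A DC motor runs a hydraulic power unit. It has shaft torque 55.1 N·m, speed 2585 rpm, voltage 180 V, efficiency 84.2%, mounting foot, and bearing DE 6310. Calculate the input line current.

ω = 2π×2585/60 = 270.7 rad/s; P_out = τω = 55.1 × 270.7 = 14916 W
P_in = P_out / η = 14916 / 0.842 = 17715 W
I = P_in / V = 17715 / 180 = 98.4 A

98.4 A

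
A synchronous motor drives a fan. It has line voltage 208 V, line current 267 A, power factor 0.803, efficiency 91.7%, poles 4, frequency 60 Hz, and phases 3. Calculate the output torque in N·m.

P_in = √3·V·I·cosφ = 1.732 × 208 × 267 × 0.803 = 77239 W
P_out = η·P_in = 0.917 × 77239 = 70828 W
n = n_s = 120×60/4 = 1800 rpm (synchronous)
ω = 2π×1800/60 = 188.5 rad/s
τ = P_out/ω = 70828/188.5 = 376 N·m

376 N·m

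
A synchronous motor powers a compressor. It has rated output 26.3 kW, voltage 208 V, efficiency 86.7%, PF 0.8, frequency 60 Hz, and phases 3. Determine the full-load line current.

105 A

P_out = 26.3 kW = 26300 W
P_in = P_out / η = 26300 / 0.867 = 30334 W
I_L = P_in / (√3·V_L·cosφ) = 30334 / (1.732 × 208 × 0.8) = 105 A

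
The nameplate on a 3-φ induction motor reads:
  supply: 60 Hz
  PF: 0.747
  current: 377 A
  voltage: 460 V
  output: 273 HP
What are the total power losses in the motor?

20.7 kW

P_in = √3·V·I·cosφ = 1.732×460×377×0.747 = 224371 W
P_out = 273×746 = 203658 W
Losses = P_in − P_out = 224371 − 203658 = 20713 W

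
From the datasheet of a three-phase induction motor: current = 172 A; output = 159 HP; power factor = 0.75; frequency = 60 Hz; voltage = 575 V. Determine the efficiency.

P_out = 159 × 746 = 118614 W
P_in = √3·V_L·I_L·cosφ = 1.732 × 575 × 172 × 0.75 = 128471 W
η = P_out / P_in = 118614 / 128471 = 0.923 = 92.3%

92.3 %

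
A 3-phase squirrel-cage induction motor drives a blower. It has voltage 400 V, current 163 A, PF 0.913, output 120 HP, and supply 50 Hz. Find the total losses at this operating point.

P_in = √3·V·I·cosφ = 1.732×400×163×0.913 = 103102 W
P_out = 120×746 = 89520 W
Losses = P_in − P_out = 103102 − 89520 = 13582 W

13.6 kW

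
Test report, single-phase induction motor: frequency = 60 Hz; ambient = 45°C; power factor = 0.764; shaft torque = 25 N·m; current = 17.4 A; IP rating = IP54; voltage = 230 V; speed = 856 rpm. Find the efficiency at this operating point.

ω = 2π × 856/60 = 89.64 rad/s; P_out = τω = 25 × 89.64 = 2241 W
P_in = V·I·cosφ = 230 × 17.4 × 0.764 = 3058 W
η = P_out / P_in = 2241 / 3058 = 0.733 = 73.3%

73.3 %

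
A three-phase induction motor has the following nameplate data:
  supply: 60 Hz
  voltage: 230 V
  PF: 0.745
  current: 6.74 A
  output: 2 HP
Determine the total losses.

P_in = √3·V·I·cosφ = 1.732×230×6.74×0.745 = 2000 W
P_out = 2×746 = 1492 W
Losses = P_in − P_out = 2000 − 1492 = 508 W

508 W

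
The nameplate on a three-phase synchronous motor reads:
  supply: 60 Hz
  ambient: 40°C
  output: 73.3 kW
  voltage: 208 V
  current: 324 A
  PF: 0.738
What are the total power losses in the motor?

12.8 kW

P_in = √3·V·I·cosφ = 1.732×208×324×0.738 = 86142 W
P_out = 73300 W
Losses = P_in − P_out = 86142 − 73300 = 12842 W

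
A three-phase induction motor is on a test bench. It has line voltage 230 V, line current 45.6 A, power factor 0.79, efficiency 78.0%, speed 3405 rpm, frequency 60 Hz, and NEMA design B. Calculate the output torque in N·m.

31.4 N·m

P_in = √3·V·I·cosφ = 1.732 × 230 × 45.6 × 0.79 = 14351 W
P_out = η·P_in = 0.78 × 14351 = 11194 W
n = 3405 rpm
ω = 2π×3405/60 = 356.6 rad/s
τ = P_out/ω = 11194/356.6 = 31.4 N·m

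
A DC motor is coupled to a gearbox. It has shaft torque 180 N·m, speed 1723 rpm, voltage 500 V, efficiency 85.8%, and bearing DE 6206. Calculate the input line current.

ω = 2π×1723/60 = 180.4 rad/s; P_out = τω = 180 × 180.4 = 32472 W
P_in = P_out / η = 32472 / 0.858 = 37846 W
I = P_in / V = 37846 / 500 = 75.7 A

75.7 A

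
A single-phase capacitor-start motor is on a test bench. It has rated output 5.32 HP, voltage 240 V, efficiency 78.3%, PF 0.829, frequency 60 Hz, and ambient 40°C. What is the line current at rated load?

P_out = 5.32 × 746 = 3969 W
P_in = P_out / η = 3969 / 0.783 = 5069 W
I = P_in / (V·cosφ) = 5069 / (240 × 0.829) = 25.5 A

25.5 A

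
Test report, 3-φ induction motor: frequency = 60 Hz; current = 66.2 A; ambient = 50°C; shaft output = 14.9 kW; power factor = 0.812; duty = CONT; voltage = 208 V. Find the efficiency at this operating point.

76.9 %

P_out = 14.9 kW = 14900 W
P_in = √3·V_L·I_L·cosφ = 1.732 × 208 × 66.2 × 0.812 = 19365 W
η = P_out / P_in = 14900 / 19365 = 0.769 = 76.9%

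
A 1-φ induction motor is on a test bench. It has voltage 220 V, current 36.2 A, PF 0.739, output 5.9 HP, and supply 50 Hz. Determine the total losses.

1.48 kW

P_in = V·I·cosφ = 220×36.2×0.739 = 5885 W
P_out = 5.9×746 = 4401 W
Losses = P_in − P_out = 5885 − 4401 = 1484 W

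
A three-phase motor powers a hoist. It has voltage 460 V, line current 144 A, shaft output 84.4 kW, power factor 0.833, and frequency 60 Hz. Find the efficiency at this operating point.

88.3 %

P_out = 84.4 kW = 84400 W
P_in = √3·V_L·I_L·cosφ = 1.732 × 460 × 144 × 0.833 = 95568 W
η = P_out / P_in = 84400 / 95568 = 0.883 = 88.3%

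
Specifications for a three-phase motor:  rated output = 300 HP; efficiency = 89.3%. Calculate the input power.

251 kW

P_out = 300 × 746 = 223800 W
P_in = P_out/η = 223800/0.893 = 250616 W = 251 kW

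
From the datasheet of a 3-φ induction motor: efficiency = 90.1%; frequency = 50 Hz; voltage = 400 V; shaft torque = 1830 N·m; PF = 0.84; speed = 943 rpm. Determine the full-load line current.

345 A

ω = 2π×943/60 = 98.75 rad/s; P_out = τω = 1830 × 98.75 = 180713 W
P_in = P_out / η = 180713 / 0.901 = 200569 W
I_L = P_in / (√3·V_L·cosφ) = 200569 / (1.732 × 400 × 0.84) = 345 A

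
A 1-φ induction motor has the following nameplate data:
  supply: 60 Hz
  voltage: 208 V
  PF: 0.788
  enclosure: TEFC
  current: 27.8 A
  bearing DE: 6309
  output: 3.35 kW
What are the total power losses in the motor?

P_in = V·I·cosφ = 208×27.8×0.788 = 4557 W
P_out = 3350 W
Losses = P_in − P_out = 4557 − 3350 = 1207 W

1210 W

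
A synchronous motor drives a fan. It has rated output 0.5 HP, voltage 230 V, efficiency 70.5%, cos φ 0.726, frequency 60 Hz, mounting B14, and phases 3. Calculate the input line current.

P_out = 0.5 × 746 = 373 W
P_in = P_out / η = 373 / 0.705 = 529 W
I_L = P_in / (√3·V_L·cosφ) = 529 / (1.732 × 230 × 0.726) = 1.83 A

1.83 A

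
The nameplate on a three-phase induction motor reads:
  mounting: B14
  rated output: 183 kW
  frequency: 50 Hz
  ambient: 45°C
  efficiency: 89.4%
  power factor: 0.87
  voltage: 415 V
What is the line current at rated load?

P_out = 183 kW = 183000 W
P_in = P_out / η = 183000 / 0.894 = 204698 W
I_L = P_in / (√3·V_L·cosφ) = 204698 / (1.732 × 415 × 0.87) = 327 A

327 A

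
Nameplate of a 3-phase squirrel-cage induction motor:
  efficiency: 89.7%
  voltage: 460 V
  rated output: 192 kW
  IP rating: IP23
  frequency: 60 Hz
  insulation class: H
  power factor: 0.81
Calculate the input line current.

332 A

P_out = 192 kW = 192000 W
P_in = P_out / η = 192000 / 0.897 = 214047 W
I_L = P_in / (√3·V_L·cosφ) = 214047 / (1.732 × 460 × 0.81) = 332 A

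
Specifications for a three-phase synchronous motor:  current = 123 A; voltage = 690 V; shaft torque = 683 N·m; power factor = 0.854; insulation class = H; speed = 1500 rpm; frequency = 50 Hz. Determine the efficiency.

ω = 2π × 1500/60 = 157.1 rad/s; P_out = τω = 683 × 157.1 = 107299 W
P_in = √3·V_L·I_L·cosφ = 1.732 × 690 × 123 × 0.854 = 125534 W
η = P_out / P_in = 107299 / 125534 = 0.855 = 85.5%

85.5 %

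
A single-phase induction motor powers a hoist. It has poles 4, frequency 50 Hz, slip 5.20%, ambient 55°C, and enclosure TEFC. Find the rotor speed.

1422 rpm

n_s = 120f/p = 120×50/4 = 1500 rpm
n = n_s(1 − s) = 1500 × (1 − 0.052) = 1422 rpm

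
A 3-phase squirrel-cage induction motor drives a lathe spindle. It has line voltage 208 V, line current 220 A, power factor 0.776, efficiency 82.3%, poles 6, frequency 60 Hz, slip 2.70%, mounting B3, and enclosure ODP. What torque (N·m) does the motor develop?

P_in = √3·V·I·cosφ = 1.732 × 208 × 220 × 0.776 = 61503 W
P_out = η·P_in = 0.823 × 61503 = 50617 W
n_s = 120×60/6 = 1200 rpm; n = 1200×(1−0.027) = 1168 rpm
ω = 2π×1168/60 = 122.3 rad/s
τ = P_out/ω = 50617/122.3 = 414 N·m

414 N·m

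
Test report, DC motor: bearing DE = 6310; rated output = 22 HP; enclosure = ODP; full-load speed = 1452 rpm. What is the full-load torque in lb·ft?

P_out = 22 × 746 = 16412 W
ω = 2π × 1452/60 = 152.1 rad/s
τ = P_out/ω = 16412/152.1 = 107.9 N·m
In lb·ft: 107.9/1.356 = 79.6 lb·ft

79.6 lb·ft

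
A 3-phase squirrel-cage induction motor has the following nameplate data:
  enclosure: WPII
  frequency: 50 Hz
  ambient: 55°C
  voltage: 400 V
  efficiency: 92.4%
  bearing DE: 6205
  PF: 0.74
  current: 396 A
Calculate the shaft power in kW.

188 kW

P_in = √3·V·I·cosφ = 1.732 × 400 × 396 × 0.74 = 203018 W
P_out = η·P_in = 0.924 × 203018 = 187589 W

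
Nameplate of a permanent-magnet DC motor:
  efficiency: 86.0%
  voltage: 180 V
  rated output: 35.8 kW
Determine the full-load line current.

P_out = 35.8 kW = 35800 W
P_in = P_out / η = 35800 / 0.860 = 41628 W
I = P_in / V = 41628 / 180 = 231 A

231 A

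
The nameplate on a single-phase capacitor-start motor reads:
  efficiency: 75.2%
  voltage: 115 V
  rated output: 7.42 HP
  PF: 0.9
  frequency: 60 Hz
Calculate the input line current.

71.1 A

P_out = 7.42 × 746 = 5535 W
P_in = P_out / η = 5535 / 0.752 = 7360 W
I = P_in / (V·cosφ) = 7360 / (115 × 0.9) = 71.1 A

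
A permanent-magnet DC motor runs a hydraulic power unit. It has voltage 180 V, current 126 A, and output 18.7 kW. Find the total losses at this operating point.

3.98 kW

P_in = V·I = 180×126 = 22680 W
P_out = 18700 W
Losses = P_in − P_out = 22680 − 18700 = 3980 W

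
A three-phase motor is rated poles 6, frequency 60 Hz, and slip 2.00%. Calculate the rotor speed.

1176 rpm

n_s = 120f/p = 120×60/6 = 1200 rpm
n = n_s(1 − s) = 1200 × (1 − 0.02) = 1176 rpm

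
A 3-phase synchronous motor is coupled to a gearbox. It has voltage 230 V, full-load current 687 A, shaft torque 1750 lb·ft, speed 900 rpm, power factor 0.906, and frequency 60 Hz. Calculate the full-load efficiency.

90.2 %

τ = 1750 lb·ft × 1.356 = 2373 N·m
ω = 2π × 900/60 = 94.25 rad/s; P_out = τω = 2373 × 94.25 = 223655 W
P_in = √3·V_L·I_L·cosφ = 1.732 × 230 × 687 × 0.906 = 247948 W
η = P_out / P_in = 223655 / 247948 = 0.902 = 90.2%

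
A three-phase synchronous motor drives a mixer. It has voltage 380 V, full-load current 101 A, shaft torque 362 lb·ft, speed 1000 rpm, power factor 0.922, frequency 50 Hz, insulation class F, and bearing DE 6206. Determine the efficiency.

83.9 %

τ = 362 lb·ft × 1.356 = 490.9 N·m
ω = 2π × 1000/60 = 104.7 rad/s; P_out = τω = 490.9 × 104.7 = 51397 W
P_in = √3·V_L·I_L·cosφ = 1.732 × 380 × 101 × 0.922 = 61289 W
η = P_out / P_in = 51397 / 61289 = 0.839 = 83.9%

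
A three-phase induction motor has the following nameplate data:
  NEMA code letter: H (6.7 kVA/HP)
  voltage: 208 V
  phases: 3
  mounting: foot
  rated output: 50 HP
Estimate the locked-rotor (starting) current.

930 A

S_LR = 6.7 × 50 = 335 kVA
I_LR = S_LR/(√3·V_L) = 335000/(1.732×208) = 930 A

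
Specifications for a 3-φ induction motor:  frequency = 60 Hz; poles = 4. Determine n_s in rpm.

1800 rpm

n_s = 120f/p = 120×60/4 = 1800 rpm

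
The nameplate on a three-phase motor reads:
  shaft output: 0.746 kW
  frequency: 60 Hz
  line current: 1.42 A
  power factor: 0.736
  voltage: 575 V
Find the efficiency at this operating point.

P_out = 0.746 kW = 746 W
P_in = √3·V_L·I_L·cosφ = 1.732 × 575 × 1.42 × 0.736 = 1041 W
η = P_out / P_in = 746 / 1041 = 0.717 = 71.7%

71.7 %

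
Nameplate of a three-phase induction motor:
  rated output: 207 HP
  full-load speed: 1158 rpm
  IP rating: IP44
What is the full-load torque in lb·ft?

939 lb·ft

P_out = 207 × 746 = 154422 W
ω = 2π × 1158/60 = 121.3 rad/s
τ = P_out/ω = 154422/121.3 = 1273 N·m
In lb·ft: 1273/1.356 = 939 lb·ft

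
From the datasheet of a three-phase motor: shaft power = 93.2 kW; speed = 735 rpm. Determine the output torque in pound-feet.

893 lb·ft

ω = 2π × 735/60 = 76.97 rad/s
τ = P/ω = 93200/76.97 = 1211 N·m
In lb·ft: 1211/1.356 = 893 lb·ft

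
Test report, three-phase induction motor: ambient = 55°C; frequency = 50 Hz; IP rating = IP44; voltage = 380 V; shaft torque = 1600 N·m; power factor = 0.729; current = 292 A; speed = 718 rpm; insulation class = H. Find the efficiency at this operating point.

ω = 2π × 718/60 = 75.19 rad/s; P_out = τω = 1600 × 75.19 = 120304 W
P_in = √3·V_L·I_L·cosφ = 1.732 × 380 × 292 × 0.729 = 140101 W
η = P_out / P_in = 120304 / 140101 = 0.859 = 85.9%

85.9 %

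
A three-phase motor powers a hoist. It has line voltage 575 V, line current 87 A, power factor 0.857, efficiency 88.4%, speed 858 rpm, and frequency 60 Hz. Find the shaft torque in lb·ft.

539 lb·ft

P_in = √3·V·I·cosφ = 1.732 × 575 × 87 × 0.857 = 74253 W
P_out = η·P_in = 0.884 × 74253 = 65640 W
n = 858 rpm
ω = 2π×858/60 = 89.85 rad/s
τ = P_out/ω = 65640/89.85 = 730.6 N·m
In lb·ft: 730.6/1.356 = 539 lb·ft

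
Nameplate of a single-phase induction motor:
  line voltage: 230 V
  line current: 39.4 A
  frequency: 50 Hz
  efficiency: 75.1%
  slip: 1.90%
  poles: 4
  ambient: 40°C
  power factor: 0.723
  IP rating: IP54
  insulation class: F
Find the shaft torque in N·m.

31.9 N·m

P_in = V·I·cosφ = 230 × 39.4 × 0.723 = 6552 W
P_out = η·P_in = 0.751 × 6552 = 4921 W
n_s = 120×50/4 = 1500 rpm; n = 1500×(1−0.019) = 1472 rpm
ω = 2π×1472/60 = 154.1 rad/s
τ = P_out/ω = 4921/154.1 = 31.9 N·m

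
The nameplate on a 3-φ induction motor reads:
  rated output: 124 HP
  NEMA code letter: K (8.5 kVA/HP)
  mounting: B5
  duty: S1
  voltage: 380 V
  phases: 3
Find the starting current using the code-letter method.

1600 A

S_LR = 8.5 × 124 = 1054 kVA
I_LR = S_LR/(√3·V_L) = 1054000/(1.732×380) = 1600 A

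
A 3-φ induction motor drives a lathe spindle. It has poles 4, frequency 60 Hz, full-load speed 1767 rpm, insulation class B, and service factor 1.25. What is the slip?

n_s = 120f/p = 120×60/4 = 1800 rpm
s = (n_s − n)/n_s = (1800 − 1767)/1800 = 0.0183

1.83 %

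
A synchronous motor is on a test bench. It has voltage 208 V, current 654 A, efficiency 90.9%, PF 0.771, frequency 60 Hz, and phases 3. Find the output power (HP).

221 HP

P_in = √3·V·I·cosφ = 1.732 × 208 × 654 × 0.771 = 181653 W
P_out = η·P_in = 0.909 × 181653 = 165123 W
= 165123/746 = 221 HP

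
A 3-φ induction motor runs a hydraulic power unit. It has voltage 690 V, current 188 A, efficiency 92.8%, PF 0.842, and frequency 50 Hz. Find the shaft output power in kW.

P_in = √3·V·I·cosφ = 1.732 × 690 × 188 × 0.842 = 189176 W
P_out = η·P_in = 0.928 × 189176 = 175555 W

176 kW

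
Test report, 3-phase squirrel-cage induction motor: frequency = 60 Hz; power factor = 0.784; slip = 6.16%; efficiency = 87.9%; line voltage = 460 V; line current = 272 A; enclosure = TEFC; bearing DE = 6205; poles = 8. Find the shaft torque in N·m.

P_in = √3·V·I·cosφ = 1.732 × 460 × 272 × 0.784 = 169899 W
P_out = η·P_in = 0.879 × 169899 = 149341 W
n_s = 120×60/8 = 900 rpm; n = 900×(1−0.0616) = 845 rpm
ω = 2π×845/60 = 88.49 rad/s
τ = P_out/ω = 149341/88.49 = 1690 N·m

1690 N·m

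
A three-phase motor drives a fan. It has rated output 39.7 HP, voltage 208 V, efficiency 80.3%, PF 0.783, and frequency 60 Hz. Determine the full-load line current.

131 A

P_out = 39.7 × 746 = 29616 W
P_in = P_out / η = 29616 / 0.803 = 36882 W
I_L = P_in / (√3·V_L·cosφ) = 36882 / (1.732 × 208 × 0.783) = 131 A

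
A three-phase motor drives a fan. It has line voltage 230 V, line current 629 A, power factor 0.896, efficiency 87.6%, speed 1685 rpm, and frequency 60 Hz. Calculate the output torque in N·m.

P_in = √3·V·I·cosφ = 1.732 × 230 × 629 × 0.896 = 224509 W
P_out = η·P_in = 0.876 × 224509 = 196670 W
n = 1685 rpm
ω = 2π×1685/60 = 176.5 rad/s
τ = P_out/ω = 196670/176.5 = 1110 N·m

1110 N·m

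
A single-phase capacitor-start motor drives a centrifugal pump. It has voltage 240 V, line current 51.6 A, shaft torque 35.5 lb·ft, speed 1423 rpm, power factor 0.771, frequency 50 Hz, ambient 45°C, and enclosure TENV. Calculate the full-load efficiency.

75.1 %

τ = 35.5 lb·ft × 1.356 = 48.14 N·m
ω = 2π × 1423/60 = 149 rad/s; P_out = τω = 48.14 × 149 = 7173 W
P_in = V·I·cosφ = 240 × 51.6 × 0.771 = 9548 W
η = P_out / P_in = 7173 / 9548 = 0.751 = 75.1%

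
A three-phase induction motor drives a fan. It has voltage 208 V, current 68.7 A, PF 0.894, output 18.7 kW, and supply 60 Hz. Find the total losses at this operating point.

P_in = √3·V·I·cosφ = 1.732×208×68.7×0.894 = 22126 W
P_out = 18700 W
Losses = P_in − P_out = 22126 − 18700 = 3426 W

3.43 kW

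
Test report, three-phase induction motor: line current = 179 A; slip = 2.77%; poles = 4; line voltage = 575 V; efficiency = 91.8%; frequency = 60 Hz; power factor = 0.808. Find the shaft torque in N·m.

721 N·m

P_in = √3·V·I·cosφ = 1.732 × 575 × 179 × 0.808 = 144039 W
P_out = η·P_in = 0.918 × 144039 = 132228 W
n_s = 120×60/4 = 1800 rpm; n = 1800×(1−0.0277) = 1750 rpm
ω = 2π×1750/60 = 183.3 rad/s
τ = P_out/ω = 132228/183.3 = 721 N·m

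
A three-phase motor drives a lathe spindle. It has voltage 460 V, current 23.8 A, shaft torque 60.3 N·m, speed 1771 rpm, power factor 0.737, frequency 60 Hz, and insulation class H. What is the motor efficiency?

80.0 %

ω = 2π × 1771/60 = 185.5 rad/s; P_out = τω = 60.3 × 185.5 = 11186 W
P_in = √3·V_L·I_L·cosφ = 1.732 × 460 × 23.8 × 0.737 = 13975 W
η = P_out / P_in = 11186 / 13975 = 0.800 = 80.0%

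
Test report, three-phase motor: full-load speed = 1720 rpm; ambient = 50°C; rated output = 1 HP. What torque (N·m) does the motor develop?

4.14 N·m

P_out = 1 × 746 = 746 W
ω = 2π × 1720/60 = 180.1 rad/s
τ = P_out/ω = 746/180.1 = 4.14 N·m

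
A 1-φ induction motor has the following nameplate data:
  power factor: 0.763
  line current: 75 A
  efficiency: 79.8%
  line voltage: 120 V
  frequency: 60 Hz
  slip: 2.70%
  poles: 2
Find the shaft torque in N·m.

P_in = V·I·cosφ = 120 × 75 × 0.763 = 6867 W
P_out = η·P_in = 0.798 × 6867 = 5480 W
n_s = 120×60/2 = 3600 rpm; n = 3600×(1−0.027) = 3503 rpm
ω = 2π×3503/60 = 366.8 rad/s
τ = P_out/ω = 5480/366.8 = 14.9 N·m

14.9 N·m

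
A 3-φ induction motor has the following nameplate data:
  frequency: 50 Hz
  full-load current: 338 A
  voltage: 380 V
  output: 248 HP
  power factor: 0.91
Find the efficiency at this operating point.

P_out = 248 × 746 = 185008 W
P_in = √3·V_L·I_L·cosφ = 1.732 × 380 × 338 × 0.91 = 202437 W
η = P_out / P_in = 185008 / 202437 = 0.914 = 91.4%

91.4 %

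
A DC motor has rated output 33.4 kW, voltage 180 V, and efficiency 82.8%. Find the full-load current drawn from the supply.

224 A

P_out = 33.4 kW = 33400 W
P_in = P_out / η = 33400 / 0.828 = 40338 W
I = P_in / V = 40338 / 180 = 224 A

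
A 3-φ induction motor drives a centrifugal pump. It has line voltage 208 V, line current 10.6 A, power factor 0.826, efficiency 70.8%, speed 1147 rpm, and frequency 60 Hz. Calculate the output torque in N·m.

18.6 N·m

P_in = √3·V·I·cosφ = 1.732 × 208 × 10.6 × 0.826 = 3154 W
P_out = η·P_in = 0.708 × 3154 = 2233 W
n = 1147 rpm
ω = 2π×1147/60 = 120.1 rad/s
τ = P_out/ω = 2233/120.1 = 18.6 N·m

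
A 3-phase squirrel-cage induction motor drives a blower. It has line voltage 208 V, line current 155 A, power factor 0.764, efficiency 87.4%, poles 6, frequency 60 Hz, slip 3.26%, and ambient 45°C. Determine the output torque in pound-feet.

P_in = √3·V·I·cosφ = 1.732 × 208 × 155 × 0.764 = 42662 W
P_out = η·P_in = 0.874 × 42662 = 37287 W
n_s = 120×60/6 = 1200 rpm; n = 1200×(1−0.0326) = 1161 rpm
ω = 2π×1161/60 = 121.6 rad/s
τ = P_out/ω = 37287/121.6 = 306.6 N·m
In lb·ft: 306.6/1.356 = 226 lb·ft

226 lb·ft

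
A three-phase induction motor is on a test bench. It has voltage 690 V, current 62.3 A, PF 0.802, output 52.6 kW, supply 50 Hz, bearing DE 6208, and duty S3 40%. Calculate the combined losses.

7110 W

P_in = √3·V·I·cosφ = 1.732×690×62.3×0.802 = 59712 W
P_out = 52600 W
Losses = P_in − P_out = 59712 − 52600 = 7112 W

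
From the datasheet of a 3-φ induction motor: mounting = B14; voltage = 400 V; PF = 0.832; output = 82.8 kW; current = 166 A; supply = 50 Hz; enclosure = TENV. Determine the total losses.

12.9 kW

P_in = √3·V·I·cosφ = 1.732×400×166×0.832 = 95684 W
P_out = 82800 W
Losses = P_in − P_out = 95684 − 82800 = 12884 W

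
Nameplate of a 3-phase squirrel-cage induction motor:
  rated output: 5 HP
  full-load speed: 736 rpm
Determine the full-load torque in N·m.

P_out = 5 × 746 = 3730 W
ω = 2π × 736/60 = 77.07 rad/s
τ = P_out/ω = 3730/77.07 = 48.4 N·m

48.4 N·m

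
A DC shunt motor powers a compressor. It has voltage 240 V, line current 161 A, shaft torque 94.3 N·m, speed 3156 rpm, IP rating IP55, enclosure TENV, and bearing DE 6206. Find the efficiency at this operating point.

80.7 %

ω = 2π × 3156/60 = 330.5 rad/s; P_out = τω = 94.3 × 330.5 = 31166 W
P_in = V·I = 240 × 161 = 38640 W
η = P_out / P_in = 31166 / 38640 = 0.807 = 80.7%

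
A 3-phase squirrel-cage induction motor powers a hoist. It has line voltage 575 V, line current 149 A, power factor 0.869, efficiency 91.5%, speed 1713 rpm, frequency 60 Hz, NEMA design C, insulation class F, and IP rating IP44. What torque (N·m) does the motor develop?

658 N·m

P_in = √3·V·I·cosφ = 1.732 × 575 × 149 × 0.869 = 128950 W
P_out = η·P_in = 0.915 × 128950 = 117989 W
n = 1713 rpm
ω = 2π×1713/60 = 179.4 rad/s
τ = P_out/ω = 117989/179.4 = 658 N·m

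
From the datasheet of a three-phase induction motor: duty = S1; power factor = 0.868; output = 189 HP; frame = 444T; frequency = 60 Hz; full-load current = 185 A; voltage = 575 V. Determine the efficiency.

88.2 %

P_out = 189 × 746 = 140994 W
P_in = √3·V_L·I_L·cosφ = 1.732 × 575 × 185 × 0.868 = 159922 W
η = P_out / P_in = 140994 / 159922 = 0.882 = 88.2%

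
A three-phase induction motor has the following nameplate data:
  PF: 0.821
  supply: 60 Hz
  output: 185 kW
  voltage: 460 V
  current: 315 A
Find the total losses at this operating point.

21 kW

P_in = √3·V·I·cosφ = 1.732×460×315×0.821 = 206044 W
P_out = 185000 W
Losses = P_in − P_out = 206044 − 185000 = 21044 W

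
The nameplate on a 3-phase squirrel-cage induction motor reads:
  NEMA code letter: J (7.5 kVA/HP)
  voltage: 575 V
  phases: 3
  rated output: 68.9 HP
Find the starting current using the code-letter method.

519 A

S_LR = 7.5 × 68.9 = 516.75 kVA
I_LR = S_LR/(√3·V_L) = 516750/(1.732×575) = 519 A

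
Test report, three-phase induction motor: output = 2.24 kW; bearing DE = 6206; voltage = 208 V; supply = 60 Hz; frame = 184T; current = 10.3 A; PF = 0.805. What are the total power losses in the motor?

747 W

P_in = √3·V·I·cosφ = 1.732×208×10.3×0.805 = 2987 W
P_out = 2240 W
Losses = P_in − P_out = 2987 − 2240 = 747 W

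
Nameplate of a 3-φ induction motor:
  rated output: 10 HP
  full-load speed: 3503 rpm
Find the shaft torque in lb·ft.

P_out = 10 × 746 = 7460 W
ω = 2π × 3503/60 = 366.8 rad/s
τ = P_out/ω = 7460/366.8 = 20.34 N·m
In lb·ft: 20.34/1.356 = 15 lb·ft

15 lb·ft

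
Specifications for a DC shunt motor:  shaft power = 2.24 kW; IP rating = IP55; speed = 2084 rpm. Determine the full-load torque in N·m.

10.3 N·m

ω = 2π × 2084/60 = 218.2 rad/s
τ = P/ω = 2240/218.2 = 10.3 N·m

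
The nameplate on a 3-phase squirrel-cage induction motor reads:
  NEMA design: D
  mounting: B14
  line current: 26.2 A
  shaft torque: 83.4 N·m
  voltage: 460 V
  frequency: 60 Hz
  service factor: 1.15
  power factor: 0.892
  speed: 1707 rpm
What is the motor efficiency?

ω = 2π × 1707/60 = 178.8 rad/s; P_out = τω = 83.4 × 178.8 = 14912 W
P_in = √3·V_L·I_L·cosφ = 1.732 × 460 × 26.2 × 0.892 = 18620 W
η = P_out / P_in = 14912 / 18620 = 0.801 = 80.1%

80.1 %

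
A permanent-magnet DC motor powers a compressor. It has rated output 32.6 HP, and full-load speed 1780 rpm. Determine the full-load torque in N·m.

130 N·m

P_out = 32.6 × 746 = 24320 W
ω = 2π × 1780/60 = 186.4 rad/s
τ = P_out/ω = 24320/186.4 = 130 N·m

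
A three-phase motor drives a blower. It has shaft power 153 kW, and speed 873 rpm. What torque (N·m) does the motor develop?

1670 N·m

ω = 2π × 873/60 = 91.42 rad/s
τ = P/ω = 153000/91.42 = 1670 N·m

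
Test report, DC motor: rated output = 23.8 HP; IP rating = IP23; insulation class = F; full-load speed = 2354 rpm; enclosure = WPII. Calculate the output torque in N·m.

72 N·m

P_out = 23.8 × 746 = 17755 W
ω = 2π × 2354/60 = 246.5 rad/s
τ = P_out/ω = 17755/246.5 = 72 N·m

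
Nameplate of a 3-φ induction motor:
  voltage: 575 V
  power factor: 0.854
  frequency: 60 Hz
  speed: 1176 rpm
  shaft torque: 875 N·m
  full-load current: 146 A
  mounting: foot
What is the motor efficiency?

ω = 2π × 1176/60 = 123.2 rad/s; P_out = τω = 875 × 123.2 = 107800 W
P_in = √3·V_L·I_L·cosφ = 1.732 × 575 × 146 × 0.854 = 124173 W
η = P_out / P_in = 107800 / 124173 = 0.868 = 86.8%

86.8 %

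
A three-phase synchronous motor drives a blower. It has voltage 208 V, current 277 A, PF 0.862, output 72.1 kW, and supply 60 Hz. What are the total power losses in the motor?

P_in = √3·V·I·cosφ = 1.732×208×277×0.862 = 86020 W
P_out = 72100 W
Losses = P_in − P_out = 86020 − 72100 = 13920 W

13900 W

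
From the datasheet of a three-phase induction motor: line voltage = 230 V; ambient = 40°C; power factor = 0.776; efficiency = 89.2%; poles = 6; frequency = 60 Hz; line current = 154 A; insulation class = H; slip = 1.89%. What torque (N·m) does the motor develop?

344 N·m

P_in = √3·V·I·cosφ = 1.732 × 230 × 154 × 0.776 = 47606 W
P_out = η·P_in = 0.892 × 47606 = 42465 W
n_s = 120×60/6 = 1200 rpm; n = 1200×(1−0.0189) = 1177 rpm
ω = 2π×1177/60 = 123.3 rad/s
τ = P_out/ω = 42465/123.3 = 344 N·m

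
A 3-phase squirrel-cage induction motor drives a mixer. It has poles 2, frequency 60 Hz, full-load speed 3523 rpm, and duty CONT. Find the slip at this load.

2.14 %

n_s = 120f/p = 120×60/2 = 3600 rpm
s = (n_s − n)/n_s = (3600 − 3523)/3600 = 0.0214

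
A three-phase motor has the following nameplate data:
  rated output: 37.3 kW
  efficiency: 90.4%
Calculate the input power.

41.3 kW

P_out = 37300 W
P_in = P_out/η = 37300/0.904 = 41261 W = 41.3 kW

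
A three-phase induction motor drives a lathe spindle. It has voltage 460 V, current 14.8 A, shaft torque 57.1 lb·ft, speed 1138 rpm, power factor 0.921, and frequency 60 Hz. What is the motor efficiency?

85.0 %

τ = 57.1 lb·ft × 1.356 = 77.43 N·m
ω = 2π × 1138/60 = 119.2 rad/s; P_out = τω = 77.43 × 119.2 = 9230 W
P_in = √3·V_L·I_L·cosφ = 1.732 × 460 × 14.8 × 0.921 = 10860 W
η = P_out / P_in = 9230 / 10860 = 0.850 = 85.0%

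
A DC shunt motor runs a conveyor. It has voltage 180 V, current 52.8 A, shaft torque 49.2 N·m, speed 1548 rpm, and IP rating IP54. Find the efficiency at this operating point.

ω = 2π × 1548/60 = 162.1 rad/s; P_out = τω = 49.2 × 162.1 = 7975 W
P_in = V·I = 180 × 52.8 = 9504 W
η = P_out / P_in = 7975 / 9504 = 0.839 = 83.9%

83.9 %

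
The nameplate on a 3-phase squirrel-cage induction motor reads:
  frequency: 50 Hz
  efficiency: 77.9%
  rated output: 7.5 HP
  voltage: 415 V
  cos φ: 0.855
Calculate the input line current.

11.7 A

P_out = 7.5 × 746 = 5595 W
P_in = P_out / η = 5595 / 0.779 = 7182 W
I_L = P_in / (√3·V_L·cosφ) = 7182 / (1.732 × 415 × 0.855) = 11.7 A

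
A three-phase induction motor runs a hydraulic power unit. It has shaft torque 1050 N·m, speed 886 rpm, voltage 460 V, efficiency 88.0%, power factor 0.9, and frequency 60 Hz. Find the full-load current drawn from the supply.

ω = 2π×886/60 = 92.78 rad/s; P_out = τω = 1050 × 92.78 = 97419 W
P_in = P_out / η = 97419 / 0.880 = 110703 W
I_L = P_in / (√3·V_L·cosφ) = 110703 / (1.732 × 460 × 0.9) = 154 A

154 A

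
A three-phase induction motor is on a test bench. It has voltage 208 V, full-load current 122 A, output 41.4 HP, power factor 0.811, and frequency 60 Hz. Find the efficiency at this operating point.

P_out = 41.4 × 746 = 30884 W
P_in = √3·V_L·I_L·cosφ = 1.732 × 208 × 122 × 0.811 = 35644 W
η = P_out / P_in = 30884 / 35644 = 0.866 = 86.6%

86.6 %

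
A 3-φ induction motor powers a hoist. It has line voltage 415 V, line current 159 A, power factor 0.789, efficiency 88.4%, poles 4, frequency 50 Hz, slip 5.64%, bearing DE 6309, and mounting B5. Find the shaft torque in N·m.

538 N·m

P_in = √3·V·I·cosφ = 1.732 × 415 × 159 × 0.789 = 90172 W
P_out = η·P_in = 0.884 × 90172 = 79712 W
n_s = 120×50/4 = 1500 rpm; n = 1500×(1−0.0564) = 1415 rpm
ω = 2π×1415/60 = 148.2 rad/s
τ = P_out/ω = 79712/148.2 = 538 N·m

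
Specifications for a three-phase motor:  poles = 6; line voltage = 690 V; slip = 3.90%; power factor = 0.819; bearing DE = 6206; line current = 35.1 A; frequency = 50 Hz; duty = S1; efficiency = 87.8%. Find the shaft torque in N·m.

300 N·m

P_in = √3·V·I·cosφ = 1.732 × 690 × 35.1 × 0.819 = 34355 W
P_out = η·P_in = 0.878 × 34355 = 30164 W
n_s = 120×50/6 = 1000 rpm; n = 1000×(1−0.039) = 961 rpm
ω = 2π×961/60 = 100.6 rad/s
τ = P_out/ω = 30164/100.6 = 300 N·m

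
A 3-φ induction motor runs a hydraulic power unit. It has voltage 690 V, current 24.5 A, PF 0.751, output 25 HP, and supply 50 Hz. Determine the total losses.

3340 W

P_in = √3·V·I·cosφ = 1.732×690×24.5×0.751 = 21989 W
P_out = 25×746 = 18650 W
Losses = P_in − P_out = 21989 − 18650 = 3339 W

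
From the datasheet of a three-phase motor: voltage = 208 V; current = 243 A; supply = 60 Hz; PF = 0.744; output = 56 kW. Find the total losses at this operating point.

9.13 kW

P_in = √3·V·I·cosφ = 1.732×208×243×0.744 = 65131 W
P_out = 56000 W
Losses = P_in − P_out = 65131 − 56000 = 9131 W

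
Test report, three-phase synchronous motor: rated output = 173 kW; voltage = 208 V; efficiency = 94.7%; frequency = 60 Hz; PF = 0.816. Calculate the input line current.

621 A

P_out = 173 kW = 173000 W
P_in = P_out / η = 173000 / 0.947 = 182682 W
I_L = P_in / (√3·V_L·cosφ) = 182682 / (1.732 × 208 × 0.816) = 621 A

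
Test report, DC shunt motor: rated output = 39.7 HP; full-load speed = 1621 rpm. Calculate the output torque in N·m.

174 N·m

P_out = 39.7 × 746 = 29616 W
ω = 2π × 1621/60 = 169.8 rad/s
τ = P_out/ω = 29616/169.8 = 174 N·m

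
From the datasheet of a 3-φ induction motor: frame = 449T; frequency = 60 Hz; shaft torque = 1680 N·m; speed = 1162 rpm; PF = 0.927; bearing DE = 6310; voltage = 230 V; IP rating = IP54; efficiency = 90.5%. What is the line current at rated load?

612 A

ω = 2π×1162/60 = 121.7 rad/s; P_out = τω = 1680 × 121.7 = 204456 W
P_in = P_out / η = 204456 / 0.905 = 225918 W
I_L = P_in / (√3·V_L·cosφ) = 225918 / (1.732 × 230 × 0.927) = 612 A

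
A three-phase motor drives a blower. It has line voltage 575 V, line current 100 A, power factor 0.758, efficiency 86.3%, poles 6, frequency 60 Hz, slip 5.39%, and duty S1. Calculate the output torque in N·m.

548 N·m

P_in = √3·V·I·cosφ = 1.732 × 575 × 100 × 0.758 = 75489 W
P_out = η·P_in = 0.863 × 75489 = 65147 W
n_s = 120×60/6 = 1200 rpm; n = 1200×(1−0.0539) = 1135 rpm
ω = 2π×1135/60 = 118.9 rad/s
τ = P_out/ω = 65147/118.9 = 548 N·m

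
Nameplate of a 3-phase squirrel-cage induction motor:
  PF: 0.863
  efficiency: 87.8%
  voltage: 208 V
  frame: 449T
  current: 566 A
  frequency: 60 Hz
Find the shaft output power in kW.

P_in = √3·V·I·cosφ = 1.732 × 208 × 566 × 0.863 = 175970 W
P_out = η·P_in = 0.878 × 175970 = 154502 W

155 kW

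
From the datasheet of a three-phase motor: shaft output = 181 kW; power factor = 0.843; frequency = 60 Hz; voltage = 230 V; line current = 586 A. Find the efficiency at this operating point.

P_out = 181 kW = 181000 W
P_in = √3·V_L·I_L·cosφ = 1.732 × 230 × 586 × 0.843 = 196789 W
η = P_out / P_in = 181000 / 196789 = 0.920 = 92.0%

92.0 %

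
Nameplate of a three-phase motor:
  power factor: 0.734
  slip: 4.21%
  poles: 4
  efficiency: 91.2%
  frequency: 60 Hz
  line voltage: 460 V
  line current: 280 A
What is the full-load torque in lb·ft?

610 lb·ft

P_in = √3·V·I·cosφ = 1.732 × 460 × 280 × 0.734 = 163742 W
P_out = η·P_in = 0.912 × 163742 = 149333 W
n_s = 120×60/4 = 1800 rpm; n = 1800×(1−0.0421) = 1724 rpm
ω = 2π×1724/60 = 180.5 rad/s
τ = P_out/ω = 149333/180.5 = 827.3 N·m
In lb·ft: 827.3/1.356 = 610 lb·ft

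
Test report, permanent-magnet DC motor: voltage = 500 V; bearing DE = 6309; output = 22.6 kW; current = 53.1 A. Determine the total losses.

3950 W

P_in = V·I = 500×53.1 = 26550 W
P_out = 22600 W
Losses = P_in − P_out = 26550 − 22600 = 3950 W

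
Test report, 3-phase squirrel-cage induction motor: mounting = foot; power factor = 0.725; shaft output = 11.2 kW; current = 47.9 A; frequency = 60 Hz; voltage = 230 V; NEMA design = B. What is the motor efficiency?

P_out = 11.2 kW = 11200 W
P_in = √3·V_L·I_L·cosφ = 1.732 × 230 × 47.9 × 0.725 = 13834 W
η = P_out / P_in = 11200 / 13834 = 0.810 = 81.0%

81.0 %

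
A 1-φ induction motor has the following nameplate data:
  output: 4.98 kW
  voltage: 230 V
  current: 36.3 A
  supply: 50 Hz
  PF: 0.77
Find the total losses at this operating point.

P_in = V·I·cosφ = 230×36.3×0.77 = 6429 W
P_out = 4980 W
Losses = P_in − P_out = 6429 − 4980 = 1449 W

1.45 kW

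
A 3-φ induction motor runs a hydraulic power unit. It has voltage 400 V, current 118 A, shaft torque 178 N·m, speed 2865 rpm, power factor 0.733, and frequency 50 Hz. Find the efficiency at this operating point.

ω = 2π × 2865/60 = 300 rad/s; P_out = τω = 178 × 300 = 53400 W
P_in = √3·V_L·I_L·cosφ = 1.732 × 400 × 118 × 0.733 = 59923 W
η = P_out / P_in = 53400 / 59923 = 0.891 = 89.1%

89.1 %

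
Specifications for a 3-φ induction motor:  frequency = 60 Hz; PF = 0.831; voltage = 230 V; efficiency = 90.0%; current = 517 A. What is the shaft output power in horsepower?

206 HP

P_in = √3·V·I·cosφ = 1.732 × 230 × 517 × 0.831 = 171146 W
P_out = η·P_in = 0.9 × 171146 = 154031 W
= 154031/746 = 206 HP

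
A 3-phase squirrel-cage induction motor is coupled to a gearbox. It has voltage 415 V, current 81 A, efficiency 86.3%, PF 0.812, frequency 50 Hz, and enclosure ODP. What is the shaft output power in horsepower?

54.7 HP

P_in = √3·V·I·cosφ = 1.732 × 415 × 81 × 0.812 = 47276 W
P_out = η·P_in = 0.863 × 47276 = 40799 W
= 40799/746 = 54.7 HP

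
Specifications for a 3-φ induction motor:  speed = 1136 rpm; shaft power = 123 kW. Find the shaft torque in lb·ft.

763 lb·ft

ω = 2π × 1136/60 = 119 rad/s
τ = P/ω = 123000/119 = 1034 N·m
In lb·ft: 1034/1.356 = 763 lb·ft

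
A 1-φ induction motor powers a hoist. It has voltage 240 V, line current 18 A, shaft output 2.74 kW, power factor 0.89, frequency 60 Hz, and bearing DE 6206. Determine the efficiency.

71.3 %

P_out = 2.74 kW = 2740 W
P_in = V·I·cosφ = 240 × 18 × 0.89 = 3845 W
η = P_out / P_in = 2740 / 3845 = 0.713 = 71.3%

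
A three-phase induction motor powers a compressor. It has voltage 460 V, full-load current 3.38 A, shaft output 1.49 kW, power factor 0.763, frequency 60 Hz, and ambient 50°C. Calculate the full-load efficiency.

72.5 %

P_out = 1.49 kW = 1490 W
P_in = √3·V_L·I_L·cosφ = 1.732 × 460 × 3.38 × 0.763 = 2055 W
η = P_out / P_in = 1490 / 2055 = 0.725 = 72.5%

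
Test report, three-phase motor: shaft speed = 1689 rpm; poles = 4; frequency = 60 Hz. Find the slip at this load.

6.17 %

n_s = 120f/p = 120×60/4 = 1800 rpm
s = (n_s − n)/n_s = (1800 − 1689)/1800 = 0.0617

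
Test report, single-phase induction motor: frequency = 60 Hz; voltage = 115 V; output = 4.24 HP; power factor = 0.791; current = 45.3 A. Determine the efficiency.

P_out = 4.24 × 746 = 3163 W
P_in = V·I·cosφ = 115 × 45.3 × 0.791 = 4121 W
η = P_out / P_in = 3163 / 4121 = 0.768 = 76.8%

76.8 %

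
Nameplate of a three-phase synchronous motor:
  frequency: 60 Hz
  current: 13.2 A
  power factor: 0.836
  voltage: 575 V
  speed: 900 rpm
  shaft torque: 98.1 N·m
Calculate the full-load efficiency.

84.1 %

ω = 2π × 900/60 = 94.25 rad/s; P_out = τω = 98.1 × 94.25 = 9246 W
P_in = √3·V_L·I_L·cosφ = 1.732 × 575 × 13.2 × 0.836 = 10990 W
η = P_out / P_in = 9246 / 10990 = 0.841 = 84.1%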